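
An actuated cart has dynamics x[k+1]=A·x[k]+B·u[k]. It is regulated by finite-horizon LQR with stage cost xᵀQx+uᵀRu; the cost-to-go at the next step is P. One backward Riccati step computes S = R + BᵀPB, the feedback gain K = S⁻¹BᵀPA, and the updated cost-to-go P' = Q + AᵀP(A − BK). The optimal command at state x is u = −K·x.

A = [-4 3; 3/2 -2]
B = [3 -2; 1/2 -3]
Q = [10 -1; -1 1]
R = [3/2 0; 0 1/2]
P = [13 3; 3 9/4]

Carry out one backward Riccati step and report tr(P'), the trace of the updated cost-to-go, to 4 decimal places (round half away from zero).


19.6477

BᵀP = [40.5000 10.1250; -35.0000 -12.7500]
S = R + BᵀPB = [3/2 0; 0 1/2] + [126.5625 -111.3750; -111.3750 108.2500] = [128.0625 -111.3750; -111.3750 108.7500]
BᵀPA = [-146.8125 101.2500; 120.8750 -79.5000]
K = S⁻¹·BᵀPA = [-1.6444 1.4166; -0.5726 0.7197]
A−BK = [-0.2120 0.1897; 0.6045 -0.5490]
AᵀP(A−BK) = [4.8574 -4.2766; -4.2766 3.7903]
P' = Q + AᵀP(A−BK) = [14.8574 -5.2766; -5.2766 4.7903]
tr(P') = 19.6477


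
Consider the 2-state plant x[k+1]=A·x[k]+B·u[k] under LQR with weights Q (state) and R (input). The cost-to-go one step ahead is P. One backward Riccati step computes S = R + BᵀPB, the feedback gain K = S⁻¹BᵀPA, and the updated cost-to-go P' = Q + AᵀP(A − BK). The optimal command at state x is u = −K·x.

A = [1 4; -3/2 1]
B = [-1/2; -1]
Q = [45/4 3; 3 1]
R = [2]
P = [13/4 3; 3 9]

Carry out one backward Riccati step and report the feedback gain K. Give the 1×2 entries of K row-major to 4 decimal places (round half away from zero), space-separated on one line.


BᵀP = [-4.6250 -10.5000]
S = R + BᵀPB = [2] + [12.8125] = [14.8125]
BᵀPA = [11.1250 -29.0000]
K = S⁻¹·BᵀPA = [0.7511 -1.9578]
A−BK = [1.3755 3.0211; -0.7489 -0.9578]
AᵀP(A−BK) = [6.1445 6.2806; 6.2806 28.2236]
P' = Q + AᵀP(A−BK) = [17.3945 9.2806; 9.2806 29.2236]
tr(P') = 46.6181

0.7511 -1.9578


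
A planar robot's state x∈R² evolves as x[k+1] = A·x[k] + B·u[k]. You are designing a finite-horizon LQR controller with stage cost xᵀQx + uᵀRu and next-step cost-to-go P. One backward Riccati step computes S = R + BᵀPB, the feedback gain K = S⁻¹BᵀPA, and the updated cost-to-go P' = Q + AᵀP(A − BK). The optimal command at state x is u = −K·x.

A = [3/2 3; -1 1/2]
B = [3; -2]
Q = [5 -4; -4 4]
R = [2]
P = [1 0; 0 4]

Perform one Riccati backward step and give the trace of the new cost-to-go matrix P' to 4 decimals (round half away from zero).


BᵀP = [3.0000 -8.0000]
S = R + BᵀPB = [2] + [25.0000] = [27.0000]
BᵀPA = [12.5000 5.0000]
K = S⁻¹·BᵀPA = [0.4630 0.1852]
A−BK = [0.1111 2.4444; -0.0741 0.8704]
AᵀP(A−BK) = [0.4630 0.1852; 0.1852 9.0741]
P' = Q + AᵀP(A−BK) = [5.4630 -3.8148; -3.8148 13.0741]
tr(P') = 18.5370

18.5370


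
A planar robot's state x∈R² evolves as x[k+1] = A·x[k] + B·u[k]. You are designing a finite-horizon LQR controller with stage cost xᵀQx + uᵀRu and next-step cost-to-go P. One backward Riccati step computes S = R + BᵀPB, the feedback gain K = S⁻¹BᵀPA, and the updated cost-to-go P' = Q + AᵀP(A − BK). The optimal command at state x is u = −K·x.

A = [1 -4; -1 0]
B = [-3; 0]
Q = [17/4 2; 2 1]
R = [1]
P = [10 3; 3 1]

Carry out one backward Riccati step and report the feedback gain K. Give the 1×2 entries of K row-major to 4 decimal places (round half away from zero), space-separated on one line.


-0.2308 1.3187

BᵀP = [-30.0000 -9.0000]
S = R + BᵀPB = [1] + [90.0000] = [91.0000]
BᵀPA = [-21.0000 120.0000]
K = S⁻¹·BᵀPA = [-0.2308 1.3187]
A−BK = [0.3077 -0.0440; -1.0000 0.0000]
AᵀP(A−BK) = [0.1538 -0.3077; -0.3077 1.7582]
P' = Q + AᵀP(A−BK) = [4.4038 1.6923; 1.6923 2.7582]
tr(P') = 7.1621


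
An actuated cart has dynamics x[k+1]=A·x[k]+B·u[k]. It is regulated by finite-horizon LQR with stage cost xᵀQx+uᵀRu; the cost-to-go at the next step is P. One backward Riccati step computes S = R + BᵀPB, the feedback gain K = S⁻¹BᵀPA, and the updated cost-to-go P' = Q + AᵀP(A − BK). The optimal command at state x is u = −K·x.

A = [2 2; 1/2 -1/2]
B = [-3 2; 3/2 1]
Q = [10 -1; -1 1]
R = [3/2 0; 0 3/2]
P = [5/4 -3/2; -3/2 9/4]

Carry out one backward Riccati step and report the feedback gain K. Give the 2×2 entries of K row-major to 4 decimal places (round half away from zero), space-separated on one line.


BᵀP = [-6.0000 7.8750; 1.0000 -0.7500]
S = R + BᵀPB = [3/2 0; 0 3/2] + [29.8125 -4.1250; -4.1250 1.2500] = [31.3125 -4.1250; -4.1250 2.7500]
BᵀPA = [-8.0625 -15.9375; 1.6250 2.3750]
K = S⁻¹·BᵀPA = [-0.2239 -0.4925; 0.2551 0.1248]
A−BK = [0.8182 0.2727; 0.5807 0.1140]
AᵀP(A−BK) = [0.3429 0.2636; 0.2636 0.4162]
P' = Q + AᵀP(A−BK) = [10.3429 -0.7364; -0.7364 1.4162]
tr(P') = 11.7592

-0.2239 -0.4925 0.2551 0.1248


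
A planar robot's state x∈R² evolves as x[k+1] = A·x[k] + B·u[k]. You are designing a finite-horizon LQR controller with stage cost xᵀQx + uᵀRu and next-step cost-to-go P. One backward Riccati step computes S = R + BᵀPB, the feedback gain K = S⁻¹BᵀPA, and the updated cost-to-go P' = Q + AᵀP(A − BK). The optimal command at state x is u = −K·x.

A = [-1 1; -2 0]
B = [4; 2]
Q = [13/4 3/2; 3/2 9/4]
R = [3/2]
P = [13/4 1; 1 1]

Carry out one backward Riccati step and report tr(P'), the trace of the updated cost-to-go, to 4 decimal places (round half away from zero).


BᵀP = [15.0000 6.0000]
S = R + BᵀPB = [3/2] + [72.0000] = [73.5000]
BᵀPA = [-27.0000 15.0000]
K = S⁻¹·BᵀPA = [-0.3673 0.2041]
A−BK = [0.4694 0.1837; -1.2653 -0.4082]
AᵀP(A−BK) = [1.3316 0.2602; 0.2602 0.1888]
P' = Q + AᵀP(A−BK) = [4.5816 1.7602; 1.7602 2.4388]
tr(P') = 7.0204

7.0204


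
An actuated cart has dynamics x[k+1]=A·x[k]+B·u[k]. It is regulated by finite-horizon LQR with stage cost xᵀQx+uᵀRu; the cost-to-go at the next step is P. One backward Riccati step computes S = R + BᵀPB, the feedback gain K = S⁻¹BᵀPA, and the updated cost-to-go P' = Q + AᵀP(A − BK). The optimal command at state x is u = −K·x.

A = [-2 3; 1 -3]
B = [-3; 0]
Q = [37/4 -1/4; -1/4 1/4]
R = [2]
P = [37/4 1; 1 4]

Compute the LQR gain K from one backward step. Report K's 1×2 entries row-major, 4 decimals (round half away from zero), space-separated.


BᵀP = [-27.7500 -3.0000]
S = R + BᵀPB = [2] + [83.2500] = [85.2500]
BᵀPA = [52.5000 -74.2500]
K = S⁻¹·BᵀPA = [0.6158 -0.8710]
A−BK = [-0.1525 0.3871; 1.0000 -3.0000]
AᵀP(A−BK) = [4.6686 -12.7742; -12.7742 36.5806]
P' = Q + AᵀP(A−BK) = [13.9186 -13.0242; -13.0242 36.8306]
tr(P') = 50.7493

0.6158 -0.8710


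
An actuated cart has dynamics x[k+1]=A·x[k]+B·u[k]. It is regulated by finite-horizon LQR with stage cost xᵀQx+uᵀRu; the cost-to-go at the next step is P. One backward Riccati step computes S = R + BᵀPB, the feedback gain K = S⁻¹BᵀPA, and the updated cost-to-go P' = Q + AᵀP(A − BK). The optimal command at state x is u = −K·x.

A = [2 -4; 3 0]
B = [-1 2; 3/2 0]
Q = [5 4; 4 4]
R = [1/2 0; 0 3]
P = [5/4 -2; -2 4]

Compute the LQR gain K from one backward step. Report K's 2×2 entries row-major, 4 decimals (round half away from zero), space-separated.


1.0445 0.8259 0.2348 -0.3725

BᵀP = [-4.2500 8.0000; 2.5000 -4.0000]
S = R + BᵀPB = [1/2 0; 0 3] + [16.2500 -8.5000; -8.5000 5.0000] = [16.7500 -8.5000; -8.5000 8.0000]
BᵀPA = [15.5000 17.0000; -7.0000 -10.0000]
K = S⁻¹·BᵀPA = [1.0445 0.8259; 0.2348 -0.3725]
A−BK = [2.5749 -2.4291; 1.4332 -1.2389]
AᵀP(A−BK) = [2.4534 -1.4089; -1.4089 2.2348]
P' = Q + AᵀP(A−BK) = [7.4534 2.5911; 2.5911 6.2348]
tr(P') = 13.6883


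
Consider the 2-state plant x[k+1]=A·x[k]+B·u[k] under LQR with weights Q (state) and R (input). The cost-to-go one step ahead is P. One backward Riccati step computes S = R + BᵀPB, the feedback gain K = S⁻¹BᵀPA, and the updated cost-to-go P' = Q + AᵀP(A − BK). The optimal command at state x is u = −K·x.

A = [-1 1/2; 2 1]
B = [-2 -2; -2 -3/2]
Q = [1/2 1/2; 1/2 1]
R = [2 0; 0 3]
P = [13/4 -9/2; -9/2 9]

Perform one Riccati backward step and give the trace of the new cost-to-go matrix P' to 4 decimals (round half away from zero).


30.7782

BᵀP = [2.5000 -9.0000; 0.2500 -4.5000]
S = R + BᵀPB = [2 0; 0 3] + [13.0000 8.5000; 8.5000 6.2500] = [15.0000 8.5000; 8.5000 9.2500]
BᵀPA = [-20.5000 -7.7500; -9.2500 -4.3750]
K = S⁻¹·BᵀPA = [-1.6692 -0.5188; 0.5338 0.0038]
A−BK = [-3.2707 -0.5301; -0.5376 -0.0320]
AᵀP(A−BK) = [27.9699 5.7744; 5.7744 1.3083]
P' = Q + AᵀP(A−BK) = [28.4699 6.2744; 6.2744 2.3083]
tr(P') = 30.7782


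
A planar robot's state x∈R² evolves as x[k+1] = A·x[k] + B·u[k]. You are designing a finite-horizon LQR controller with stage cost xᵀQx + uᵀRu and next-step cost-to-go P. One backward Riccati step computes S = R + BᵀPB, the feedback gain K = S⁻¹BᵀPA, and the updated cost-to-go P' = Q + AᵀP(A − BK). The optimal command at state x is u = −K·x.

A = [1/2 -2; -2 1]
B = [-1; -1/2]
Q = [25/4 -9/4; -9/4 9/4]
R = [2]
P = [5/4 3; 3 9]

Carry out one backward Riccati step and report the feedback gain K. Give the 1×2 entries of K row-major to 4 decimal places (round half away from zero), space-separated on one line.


1.6029 -0.2353

BᵀP = [-2.7500 -7.5000]
S = R + BᵀPB = [2] + [6.5000] = [8.5000]
BᵀPA = [13.6250 -2.0000]
K = S⁻¹·BᵀPA = [1.6029 -0.2353]
A−BK = [2.1029 -2.2353; -1.1985 0.8824]
AᵀP(A−BK) = [8.4724 -2.5441; -2.5441 1.5294]
P' = Q + AᵀP(A−BK) = [14.7224 -4.7941; -4.7941 3.7794]
tr(P') = 18.5018


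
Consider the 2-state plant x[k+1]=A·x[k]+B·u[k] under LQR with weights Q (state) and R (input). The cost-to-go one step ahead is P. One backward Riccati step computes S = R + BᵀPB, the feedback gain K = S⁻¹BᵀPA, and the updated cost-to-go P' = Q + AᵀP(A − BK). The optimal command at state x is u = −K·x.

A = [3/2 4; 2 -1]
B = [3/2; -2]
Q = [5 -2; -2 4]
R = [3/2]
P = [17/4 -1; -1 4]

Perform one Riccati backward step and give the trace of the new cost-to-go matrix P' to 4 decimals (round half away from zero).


51.3847

BᵀP = [8.3750 -9.5000]
S = R + BᵀPB = [3/2] + [31.5625] = [33.0625]
BᵀPA = [-6.4375 43.0000]
K = S⁻¹·BᵀPA = [-0.1947 1.3006]
A−BK = [1.7921 2.0491; 1.6106 1.6011]
AᵀP(A−BK) = [18.3091 19.3724; 19.3724 24.0756]
P' = Q + AᵀP(A−BK) = [23.3091 17.3724; 17.3724 28.0756]
tr(P') = 51.3847


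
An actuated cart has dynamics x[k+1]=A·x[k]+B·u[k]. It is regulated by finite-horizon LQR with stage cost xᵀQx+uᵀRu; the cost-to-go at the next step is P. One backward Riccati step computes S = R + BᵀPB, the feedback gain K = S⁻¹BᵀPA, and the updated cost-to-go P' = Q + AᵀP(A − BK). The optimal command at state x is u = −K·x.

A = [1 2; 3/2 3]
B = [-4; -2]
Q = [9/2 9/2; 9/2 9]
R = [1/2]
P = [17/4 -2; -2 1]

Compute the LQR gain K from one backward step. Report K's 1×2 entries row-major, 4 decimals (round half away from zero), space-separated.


BᵀP = [-13.0000 6.0000]
S = R + BᵀPB = [1/2] + [40.0000] = [40.5000]
BᵀPA = [-4.0000 -8.0000]
K = S⁻¹·BᵀPA = [-0.0988 -0.1975]
A−BK = [0.6049 1.2099; 1.3025 2.6049]
AᵀP(A−BK) = [0.1049 0.2099; 0.2099 0.4198]
P' = Q + AᵀP(A−BK) = [4.6049 4.7099; 4.7099 9.4198]
tr(P') = 14.0247

-0.0988 -0.1975


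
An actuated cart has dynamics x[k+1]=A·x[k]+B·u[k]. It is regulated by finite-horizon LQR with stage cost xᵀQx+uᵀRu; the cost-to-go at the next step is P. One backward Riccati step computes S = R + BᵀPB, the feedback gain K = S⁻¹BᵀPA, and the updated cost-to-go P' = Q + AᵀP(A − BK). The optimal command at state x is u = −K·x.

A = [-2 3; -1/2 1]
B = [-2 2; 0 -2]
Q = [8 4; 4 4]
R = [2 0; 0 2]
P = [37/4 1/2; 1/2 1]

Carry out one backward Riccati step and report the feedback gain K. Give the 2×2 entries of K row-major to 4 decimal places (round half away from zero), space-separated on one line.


0.8615 -1.3547 -0.1115 0.1047

BᵀP = [-18.5000 -1.0000; 17.5000 -1.0000]
S = R + BᵀPB = [2 0; 0 2] + [37.0000 -35.0000; -35.0000 37.0000] = [39.0000 -35.0000; -35.0000 39.0000]
BᵀPA = [37.5000 -56.5000; -34.5000 51.5000]
K = S⁻¹·BᵀPA = [0.8615 -1.3547; -0.1115 0.1047]
A−BK = [-0.0541 0.0811; -0.7230 1.2095]
AᵀP(A−BK) = [2.0980 -3.3345; -3.3345 5.3142]
P' = Q + AᵀP(A−BK) = [10.0980 0.6655; 0.6655 9.3142]
tr(P') = 19.4122


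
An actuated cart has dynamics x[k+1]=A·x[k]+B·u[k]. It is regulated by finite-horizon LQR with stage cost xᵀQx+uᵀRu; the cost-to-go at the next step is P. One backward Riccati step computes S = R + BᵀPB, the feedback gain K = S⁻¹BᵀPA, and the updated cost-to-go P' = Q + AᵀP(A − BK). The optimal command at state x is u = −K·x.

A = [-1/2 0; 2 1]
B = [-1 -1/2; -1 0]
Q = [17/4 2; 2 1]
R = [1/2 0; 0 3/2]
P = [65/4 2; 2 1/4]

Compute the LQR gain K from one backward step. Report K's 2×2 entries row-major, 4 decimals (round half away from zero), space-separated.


0.2059 -0.1011 0.0331 -0.0140

BᵀP = [-18.2500 -2.2500; -8.1250 -1.0000]
S = R + BᵀPB = [1/2 0; 0 3/2] + [20.5000 9.1250; 9.1250 4.0625] = [21.0000 9.1250; 9.1250 5.5625]
BᵀPA = [4.6250 -2.2500; 2.0625 -1.0000]
K = S⁻¹·BᵀPA = [0.2059 -0.1011; 0.0331 -0.0140]
A−BK = [-0.2776 -0.1081; 2.2059 0.8989]
AᵀP(A−BK) = [0.0422 -0.0037; -0.0037 0.0086]
P' = Q + AᵀP(A−BK) = [4.2922 1.9963; 1.9963 1.0086]
tr(P') = 5.3008


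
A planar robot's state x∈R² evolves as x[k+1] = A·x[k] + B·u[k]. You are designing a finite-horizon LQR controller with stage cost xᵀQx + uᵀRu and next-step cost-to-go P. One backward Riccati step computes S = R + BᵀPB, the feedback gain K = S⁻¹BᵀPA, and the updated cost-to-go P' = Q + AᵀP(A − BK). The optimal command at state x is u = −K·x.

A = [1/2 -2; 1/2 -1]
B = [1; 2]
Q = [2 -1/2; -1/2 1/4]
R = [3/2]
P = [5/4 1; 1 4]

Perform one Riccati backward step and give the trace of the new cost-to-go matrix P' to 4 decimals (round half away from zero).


4.8530

BᵀP = [3.2500 9.0000]
S = R + BᵀPB = [3/2] + [21.2500] = [22.7500]
BᵀPA = [6.1250 -15.5000]
K = S⁻¹·BᵀPA = [0.2692 -0.6813]
A−BK = [0.2308 -1.3187; -0.0385 0.3626]
AᵀP(A−BK) = [0.1635 -0.5769; -0.5769 2.4396]
P' = Q + AᵀP(A−BK) = [2.1635 -1.0769; -1.0769 2.6896]
tr(P') = 4.8530


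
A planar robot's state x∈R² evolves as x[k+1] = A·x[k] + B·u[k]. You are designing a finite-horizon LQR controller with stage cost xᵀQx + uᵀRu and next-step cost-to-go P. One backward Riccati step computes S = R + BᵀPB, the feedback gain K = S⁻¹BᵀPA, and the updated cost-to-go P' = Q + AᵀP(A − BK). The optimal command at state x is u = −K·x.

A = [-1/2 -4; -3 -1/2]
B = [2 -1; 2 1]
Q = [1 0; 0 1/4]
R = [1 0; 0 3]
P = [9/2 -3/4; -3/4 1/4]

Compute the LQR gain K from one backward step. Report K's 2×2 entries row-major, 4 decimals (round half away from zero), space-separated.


-0.1769 -1.7227 -0.2031 0.6332

BᵀP = [7.5000 -1.0000; -5.2500 1.0000]
S = R + BᵀPB = [1 0; 0 3] + [13.0000 -8.5000; -8.5000 6.2500] = [14.0000 -8.5000; -8.5000 9.2500]
BᵀPA = [-0.7500 -29.5000; -0.3750 20.5000]
K = S⁻¹·BᵀPA = [-0.1769 -1.7227; -0.2031 0.6332]
A−BK = [-0.3493 0.0786; -2.4432 2.3122]
AᵀP(A−BK) = [0.9162 -0.8671; -0.8671 5.2623]
P' = Q + AᵀP(A−BK) = [1.9162 -0.8671; -0.8671 5.5123]
tr(P') = 7.4285


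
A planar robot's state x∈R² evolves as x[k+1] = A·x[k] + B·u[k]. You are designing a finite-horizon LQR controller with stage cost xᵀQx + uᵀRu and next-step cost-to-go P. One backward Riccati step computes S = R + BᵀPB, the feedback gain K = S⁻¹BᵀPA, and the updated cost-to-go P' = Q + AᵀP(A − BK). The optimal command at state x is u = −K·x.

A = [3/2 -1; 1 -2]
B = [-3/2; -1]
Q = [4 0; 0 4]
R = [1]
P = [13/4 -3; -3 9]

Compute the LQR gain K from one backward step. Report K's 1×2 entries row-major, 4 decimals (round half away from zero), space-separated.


-0.8797 1.3083

BᵀP = [-1.8750 -4.5000]
S = R + BᵀPB = [1] + [7.3125] = [8.3125]
BᵀPA = [-7.3125 10.8750]
K = S⁻¹·BᵀPA = [-0.8797 1.3083]
A−BK = [0.1805 0.9624; 0.1203 -0.6917]
AᵀP(A−BK) = [0.8797 -1.3083; -1.3083 13.0226]
P' = Q + AᵀP(A−BK) = [4.8797 -1.3083; -1.3083 17.0226]
tr(P') = 21.9023


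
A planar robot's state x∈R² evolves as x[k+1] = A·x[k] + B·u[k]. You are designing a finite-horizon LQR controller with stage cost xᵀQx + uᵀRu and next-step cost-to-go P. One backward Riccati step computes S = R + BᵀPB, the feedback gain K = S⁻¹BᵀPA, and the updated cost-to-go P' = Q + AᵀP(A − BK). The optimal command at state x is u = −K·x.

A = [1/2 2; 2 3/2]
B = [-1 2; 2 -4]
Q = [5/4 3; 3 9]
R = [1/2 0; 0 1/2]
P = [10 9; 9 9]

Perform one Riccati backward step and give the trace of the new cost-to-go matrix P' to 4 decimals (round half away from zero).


BᵀP = [8.0000 9.0000; -16.0000 -18.0000]
S = R + BᵀPB = [1/2 0; 0 1/2] + [10.0000 -20.0000; -20.0000 40.0000] = [10.5000 -20.0000; -20.0000 40.5000]
BᵀPA = [22.0000 29.5000; -44.0000 -59.0000]
K = S⁻¹·BᵀPA = [0.4356 0.5842; -0.8713 -1.1683]
A−BK = [2.6782 4.9208; -2.3564 -4.3416]
AᵀP(A−BK) = [8.5792 15.4926; 15.4926 28.0866]
P' = Q + AᵀP(A−BK) = [9.8292 18.4926; 18.4926 37.0866]
tr(P') = 46.9158

46.9158


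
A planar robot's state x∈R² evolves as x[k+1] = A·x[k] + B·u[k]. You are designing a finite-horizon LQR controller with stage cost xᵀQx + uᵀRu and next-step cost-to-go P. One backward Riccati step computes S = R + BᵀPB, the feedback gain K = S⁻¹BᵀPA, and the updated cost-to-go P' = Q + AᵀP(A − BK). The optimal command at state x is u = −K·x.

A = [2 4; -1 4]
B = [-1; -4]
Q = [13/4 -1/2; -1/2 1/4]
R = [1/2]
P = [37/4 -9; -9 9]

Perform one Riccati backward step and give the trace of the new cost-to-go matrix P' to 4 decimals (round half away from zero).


10.2187

BᵀP = [26.7500 -27.0000]
S = R + BᵀPB = [1/2] + [81.2500] = [81.7500]
BᵀPA = [80.5000 -1.0000]
K = S⁻¹·BᵀPA = [0.9847 -0.0122]
A−BK = [2.9847 3.9878; 2.9388 3.9511]
AᵀP(A−BK) = [2.7309 2.9847; 2.9847 3.9878]
P' = Q + AᵀP(A−BK) = [5.9809 2.4847; 2.4847 4.2378]
tr(P') = 10.2187


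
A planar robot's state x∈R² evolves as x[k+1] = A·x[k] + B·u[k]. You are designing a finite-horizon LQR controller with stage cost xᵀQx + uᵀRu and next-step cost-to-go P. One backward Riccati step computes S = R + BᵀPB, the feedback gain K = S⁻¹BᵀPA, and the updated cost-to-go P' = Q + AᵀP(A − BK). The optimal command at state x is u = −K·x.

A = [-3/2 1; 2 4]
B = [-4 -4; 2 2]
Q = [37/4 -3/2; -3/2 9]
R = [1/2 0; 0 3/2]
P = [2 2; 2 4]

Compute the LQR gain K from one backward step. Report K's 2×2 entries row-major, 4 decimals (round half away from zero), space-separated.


BᵀP = [-4.0000 0.0000; -4.0000 0.0000]
S = R + BᵀPB = [1/2 0; 0 3/2] + [16.0000 16.0000; 16.0000 16.0000] = [16.5000 16.0000; 16.0000 17.5000]
BᵀPA = [6.0000 -4.0000; 6.0000 -4.0000]
K = S⁻¹·BᵀPA = [0.2748 -0.1832; 0.0916 -0.0611]
A−BK = [-0.0344 0.0229; 1.2672 4.4885]
AᵀP(A−BK) = [6.3015 22.4656; 22.4656 81.0229]
P' = Q + AᵀP(A−BK) = [15.5515 20.9656; 20.9656 90.0229]
tr(P') = 105.5744

0.2748 -0.1832 0.0916 -0.0611


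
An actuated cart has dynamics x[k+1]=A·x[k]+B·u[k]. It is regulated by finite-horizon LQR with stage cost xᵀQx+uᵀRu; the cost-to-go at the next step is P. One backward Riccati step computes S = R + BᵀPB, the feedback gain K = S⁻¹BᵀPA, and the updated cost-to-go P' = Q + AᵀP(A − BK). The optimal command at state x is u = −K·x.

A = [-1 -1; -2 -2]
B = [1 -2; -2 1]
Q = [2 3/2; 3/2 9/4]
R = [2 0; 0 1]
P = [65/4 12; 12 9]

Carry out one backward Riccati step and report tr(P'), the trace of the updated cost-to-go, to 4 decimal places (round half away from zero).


13.1417

BᵀP = [-7.7500 -6.0000; -20.5000 -15.0000]
S = R + BᵀPB = [2 0; 0 1] + [4.2500 9.5000; 9.5000 26.0000] = [6.2500 9.5000; 9.5000 27.0000]
BᵀPA = [19.7500 19.7500; 50.5000 50.5000]
K = S⁻¹·BᵀPA = [0.6815 0.6815; 1.6306 1.6306]
A−BK = [1.5796 1.5796; -2.2675 -2.2675]
AᵀP(A−BK) = [4.4459 4.4459; 4.4459 4.4459]
P' = Q + AᵀP(A−BK) = [6.4459 5.9459; 5.9459 6.6959]
tr(P') = 13.1417


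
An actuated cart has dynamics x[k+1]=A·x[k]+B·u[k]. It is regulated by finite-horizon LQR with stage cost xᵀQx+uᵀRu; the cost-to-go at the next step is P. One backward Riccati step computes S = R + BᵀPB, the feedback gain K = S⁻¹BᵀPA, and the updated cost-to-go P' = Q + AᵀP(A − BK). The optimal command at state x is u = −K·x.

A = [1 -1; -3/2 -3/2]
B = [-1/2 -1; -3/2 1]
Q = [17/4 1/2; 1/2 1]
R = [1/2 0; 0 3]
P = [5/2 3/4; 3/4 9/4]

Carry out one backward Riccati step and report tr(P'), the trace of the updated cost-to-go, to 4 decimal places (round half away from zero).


BᵀP = [-2.3750 -3.7500; -1.7500 1.5000]
S = R + BᵀPB = [1/2 0; 0 3] + [6.8125 -1.3750; -1.3750 3.2500] = [7.3125 -1.3750; -1.3750 6.2500]
BᵀPA = [3.2500 8.0000; -4.0000 -0.5000]
K = S⁻¹·BᵀPA = [0.3381 1.1255; -0.5656 0.1676]
A−BK = [0.6034 -0.2696; -0.4272 0.0207]
AᵀP(A−BK) = [1.9512 -0.4250; -0.4250 0.8920]
P' = Q + AᵀP(A−BK) = [6.2012 0.0750; 0.0750 1.8920]
tr(P') = 8.0933

8.0933


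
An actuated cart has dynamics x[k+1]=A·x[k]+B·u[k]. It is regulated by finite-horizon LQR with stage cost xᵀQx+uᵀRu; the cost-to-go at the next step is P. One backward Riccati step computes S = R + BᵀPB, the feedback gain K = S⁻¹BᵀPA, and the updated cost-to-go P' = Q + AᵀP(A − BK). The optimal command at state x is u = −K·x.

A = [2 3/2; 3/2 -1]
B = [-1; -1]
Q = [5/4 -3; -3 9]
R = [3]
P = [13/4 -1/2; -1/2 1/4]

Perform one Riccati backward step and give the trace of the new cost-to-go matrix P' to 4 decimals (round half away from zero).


BᵀP = [-2.7500 0.2500]
S = R + BᵀPB = [3] + [2.5000] = [5.5000]
BᵀPA = [-5.1250 -4.3750]
K = S⁻¹·BᵀPA = [-0.9318 -0.7955]
A−BK = [1.0682 0.7045; 0.5682 -1.7955]
AᵀP(A−BK) = [5.7869 5.1733; 5.1733 5.5824]
P' = Q + AᵀP(A−BK) = [7.0369 2.1733; 2.1733 14.5824]
tr(P') = 21.6193

21.6193


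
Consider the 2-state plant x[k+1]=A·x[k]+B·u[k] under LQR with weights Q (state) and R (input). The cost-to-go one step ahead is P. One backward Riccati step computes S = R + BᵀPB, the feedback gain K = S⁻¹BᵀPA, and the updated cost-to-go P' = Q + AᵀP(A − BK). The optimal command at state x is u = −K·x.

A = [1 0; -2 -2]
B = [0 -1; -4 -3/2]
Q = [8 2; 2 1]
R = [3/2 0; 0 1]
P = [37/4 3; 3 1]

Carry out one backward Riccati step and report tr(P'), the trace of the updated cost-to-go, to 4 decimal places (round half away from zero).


9.3439

BᵀP = [-12.0000 -4.0000; -13.7500 -4.5000]
S = R + BᵀPB = [3/2 0; 0 1] + [16.0000 18.0000; 18.0000 20.5000] = [17.5000 18.0000; 18.0000 21.5000]
BᵀPA = [-4.0000 8.0000; -4.7500 9.0000]
K = S⁻¹·BᵀPA = [-0.0096 0.1914; -0.2129 0.2584]
A−BK = [0.7871 0.2584; -2.3577 -0.8469]
AᵀP(A−BK) = [0.2004 -0.0072; -0.0072 0.1435]
P' = Q + AᵀP(A−BK) = [8.2004 1.9928; 1.9928 1.1435]
tr(P') = 9.3439


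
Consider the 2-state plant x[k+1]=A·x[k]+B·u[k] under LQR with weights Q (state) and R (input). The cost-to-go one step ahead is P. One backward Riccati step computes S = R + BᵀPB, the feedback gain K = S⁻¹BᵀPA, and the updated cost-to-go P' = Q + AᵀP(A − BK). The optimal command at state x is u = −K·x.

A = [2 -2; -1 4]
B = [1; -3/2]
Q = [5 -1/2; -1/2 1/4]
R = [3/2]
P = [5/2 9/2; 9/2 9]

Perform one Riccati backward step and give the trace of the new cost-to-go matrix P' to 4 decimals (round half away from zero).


BᵀP = [-4.2500 -9.0000]
S = R + BᵀPB = [3/2] + [9.2500] = [10.7500]
BᵀPA = [0.5000 -27.5000]
K = S⁻¹·BᵀPA = [0.0465 -2.5581]
A−BK = [1.9535 0.5581; -0.9302 0.1628]
AᵀP(A−BK) = [0.9767 0.2791; 0.2791 11.6512]
P' = Q + AᵀP(A−BK) = [5.9767 -0.2209; -0.2209 11.9012]
tr(P') = 17.8779

17.8779


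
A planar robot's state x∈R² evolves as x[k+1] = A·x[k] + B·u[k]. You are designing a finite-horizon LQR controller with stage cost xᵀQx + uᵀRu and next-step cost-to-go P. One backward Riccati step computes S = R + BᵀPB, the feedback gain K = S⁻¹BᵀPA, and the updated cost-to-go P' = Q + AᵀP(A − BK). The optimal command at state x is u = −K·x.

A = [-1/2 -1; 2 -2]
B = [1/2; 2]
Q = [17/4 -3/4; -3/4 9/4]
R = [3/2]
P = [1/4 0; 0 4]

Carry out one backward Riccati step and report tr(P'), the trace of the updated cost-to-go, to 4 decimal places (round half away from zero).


9.5445

BᵀP = [0.1250 8.0000]
S = R + BᵀPB = [3/2] + [16.0625] = [17.5625]
BᵀPA = [15.9375 -16.1250]
K = S⁻¹·BᵀPA = [0.9075 -0.9181]
A−BK = [-0.9537 -0.5409; 0.1851 -0.1637]
AᵀP(A−BK) = [1.5996 -1.2420; -1.2420 1.4448]
P' = Q + AᵀP(A−BK) = [5.8496 -1.9920; -1.9920 3.6948]
tr(P') = 9.5445


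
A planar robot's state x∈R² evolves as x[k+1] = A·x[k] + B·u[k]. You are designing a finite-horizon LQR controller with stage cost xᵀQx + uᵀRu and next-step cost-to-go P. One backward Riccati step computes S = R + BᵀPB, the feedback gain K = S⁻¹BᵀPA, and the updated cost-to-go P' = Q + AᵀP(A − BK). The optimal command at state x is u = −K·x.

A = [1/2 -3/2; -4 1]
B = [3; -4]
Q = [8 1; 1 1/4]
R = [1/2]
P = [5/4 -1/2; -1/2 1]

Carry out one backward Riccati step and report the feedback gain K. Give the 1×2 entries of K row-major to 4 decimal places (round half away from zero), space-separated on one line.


BᵀP = [5.7500 -5.5000]
S = R + BᵀPB = [1/2] + [39.2500] = [39.7500]
BᵀPA = [24.8750 -14.1250]
K = S⁻¹·BᵀPA = [0.6258 -0.3553]
A−BK = [-1.3774 -0.4340; -1.4969 -0.4214]
AᵀP(A−BK) = [2.7461 0.6517; 0.6517 0.2932]
P' = Q + AᵀP(A−BK) = [10.7461 1.6517; 1.6517 0.5432]
tr(P') = 11.2893

0.6258 -0.3553


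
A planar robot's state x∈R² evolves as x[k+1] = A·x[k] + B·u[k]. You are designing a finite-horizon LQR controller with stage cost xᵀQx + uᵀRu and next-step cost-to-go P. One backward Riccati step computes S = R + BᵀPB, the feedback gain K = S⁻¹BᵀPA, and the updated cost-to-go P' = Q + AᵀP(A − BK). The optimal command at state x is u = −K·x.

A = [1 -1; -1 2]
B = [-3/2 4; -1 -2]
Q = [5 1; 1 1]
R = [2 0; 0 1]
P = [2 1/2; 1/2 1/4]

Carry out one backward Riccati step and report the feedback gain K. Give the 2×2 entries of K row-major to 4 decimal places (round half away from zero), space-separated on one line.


BᵀP = [-3.5000 -1.0000; 7.0000 1.5000]
S = R + BᵀPB = [2 0; 0 1] + [6.2500 -12.0000; -12.0000 25.0000] = [8.2500 -12.0000; -12.0000 26.0000]
BᵀPA = [-2.5000 1.5000; 5.5000 -4.0000]
K = S⁻¹·BᵀPA = [0.0142 -0.1277; 0.2181 -0.2128]
A−BK = [0.1489 -0.3404; -0.5496 1.4468]
AᵀP(A−BK) = [0.0860 -0.1489; -0.1489 0.3404]
P' = Q + AᵀP(A−BK) = [5.0860 0.8511; 0.8511 1.3404]
tr(P') = 6.4264

0.0142 -0.1277 0.2181 -0.2128


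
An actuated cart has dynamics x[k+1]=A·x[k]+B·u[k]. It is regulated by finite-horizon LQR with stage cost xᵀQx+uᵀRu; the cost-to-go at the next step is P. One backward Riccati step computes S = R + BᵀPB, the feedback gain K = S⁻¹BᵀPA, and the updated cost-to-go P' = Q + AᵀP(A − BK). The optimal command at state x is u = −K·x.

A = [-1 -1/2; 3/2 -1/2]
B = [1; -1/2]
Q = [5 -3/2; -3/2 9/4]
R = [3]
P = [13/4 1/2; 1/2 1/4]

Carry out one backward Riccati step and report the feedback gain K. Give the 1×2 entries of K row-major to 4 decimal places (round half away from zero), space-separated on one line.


BᵀP = [3.0000 0.3750]
S = R + BᵀPB = [3] + [2.8125] = [5.8125]
BᵀPA = [-2.4375 -1.6875]
K = S⁻¹·BᵀPA = [-0.4194 -0.2903]
A−BK = [-0.5806 -0.2097; 1.2903 -0.6452]
AᵀP(A−BK) = [1.2903 0.6048; 0.6048 0.6351]
P' = Q + AᵀP(A−BK) = [6.2903 -0.8952; -0.8952 2.8851]
tr(P') = 9.1754

-0.4194 -0.2903


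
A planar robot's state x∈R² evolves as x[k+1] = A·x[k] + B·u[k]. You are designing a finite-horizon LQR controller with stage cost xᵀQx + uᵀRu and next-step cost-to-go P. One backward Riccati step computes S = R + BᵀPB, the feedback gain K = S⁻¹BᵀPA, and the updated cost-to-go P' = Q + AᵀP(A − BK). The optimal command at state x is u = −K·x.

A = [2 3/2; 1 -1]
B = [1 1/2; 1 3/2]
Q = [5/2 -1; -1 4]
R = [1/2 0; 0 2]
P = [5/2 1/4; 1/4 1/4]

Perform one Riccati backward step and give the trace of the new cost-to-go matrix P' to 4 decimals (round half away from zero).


9.7131

BᵀP = [2.7500 0.5000; 1.6250 0.5000]
S = R + BᵀPB = [1/2 0; 0 2] + [3.2500 2.1250; 2.1250 1.5625] = [3.7500 2.1250; 2.1250 3.5625]
BᵀPA = [6.0000 3.6250; 3.7500 1.9375]
K = S⁻¹·BᵀPA = [1.5159 0.9947; 0.1484 -0.0495]
A−BK = [0.4099 0.5300; -0.7385 -1.9205]
AᵀP(A−BK) = [1.5981 1.3423; 1.3423 1.6151]
P' = Q + AᵀP(A−BK) = [4.0981 0.3423; 0.3423 5.6151]
tr(P') = 9.7131


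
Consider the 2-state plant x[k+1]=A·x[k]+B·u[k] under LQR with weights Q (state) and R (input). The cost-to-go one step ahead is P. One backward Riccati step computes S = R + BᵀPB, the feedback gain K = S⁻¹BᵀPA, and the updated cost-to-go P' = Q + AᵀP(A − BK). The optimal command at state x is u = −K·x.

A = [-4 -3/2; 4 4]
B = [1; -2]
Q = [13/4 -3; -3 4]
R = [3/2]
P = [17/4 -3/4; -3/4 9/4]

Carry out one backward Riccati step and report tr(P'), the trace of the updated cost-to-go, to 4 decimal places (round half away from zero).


31.2975

BᵀP = [5.7500 -5.2500]
S = R + BᵀPB = [3/2] + [16.2500] = [17.7500]
BᵀPA = [-44.0000 -29.6250]
K = S⁻¹·BᵀPA = [-2.4789 -1.6690]
A−BK = [-1.5211 0.1690; -0.9577 0.6620]
AᵀP(A−BK) = [18.9296 4.5634; 4.5634 5.1180]
P' = Q + AᵀP(A−BK) = [22.1796 1.5634; 1.5634 9.1180]
tr(P') = 31.2975


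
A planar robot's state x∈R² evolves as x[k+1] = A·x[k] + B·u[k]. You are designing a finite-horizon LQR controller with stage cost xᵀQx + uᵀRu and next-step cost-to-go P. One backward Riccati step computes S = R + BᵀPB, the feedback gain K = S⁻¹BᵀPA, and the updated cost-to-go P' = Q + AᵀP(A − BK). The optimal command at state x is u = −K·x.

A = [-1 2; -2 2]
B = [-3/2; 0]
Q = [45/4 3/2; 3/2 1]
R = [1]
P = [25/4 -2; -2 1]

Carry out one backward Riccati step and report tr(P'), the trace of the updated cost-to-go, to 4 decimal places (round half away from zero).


BᵀP = [-9.3750 3.0000]
S = R + BᵀPB = [1] + [14.0625] = [15.0625]
BᵀPA = [3.3750 -12.7500]
K = S⁻¹·BᵀPA = [0.2241 -0.8465]
A−BK = [-0.6639 0.7303; -2.0000 2.0000]
AᵀP(A−BK) = [1.4938 -1.6432; -1.6432 2.2075]
P' = Q + AᵀP(A−BK) = [12.7438 -0.1432; -0.1432 3.2075]
tr(P') = 15.9512

15.9512


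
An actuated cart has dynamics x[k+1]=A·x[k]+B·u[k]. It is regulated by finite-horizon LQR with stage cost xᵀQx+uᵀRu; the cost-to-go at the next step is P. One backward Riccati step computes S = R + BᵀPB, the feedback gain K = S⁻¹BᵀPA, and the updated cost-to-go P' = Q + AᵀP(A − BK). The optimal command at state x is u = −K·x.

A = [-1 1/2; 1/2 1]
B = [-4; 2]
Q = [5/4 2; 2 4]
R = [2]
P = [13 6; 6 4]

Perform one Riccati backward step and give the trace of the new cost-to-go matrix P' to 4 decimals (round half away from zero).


BᵀP = [-40.0000 -16.0000]
S = R + BᵀPB = [2] + [128.0000] = [130.0000]
BᵀPA = [32.0000 -36.0000]
K = S⁻¹·BᵀPA = [0.2462 -0.2769]
A−BK = [-0.0154 -0.6077; 0.0077 1.5538]
AᵀP(A−BK) = [0.1231 -0.1385; -0.1385 3.2808]
P' = Q + AᵀP(A−BK) = [1.3731 1.8615; 1.8615 7.2808]
tr(P') = 8.6538

8.6538


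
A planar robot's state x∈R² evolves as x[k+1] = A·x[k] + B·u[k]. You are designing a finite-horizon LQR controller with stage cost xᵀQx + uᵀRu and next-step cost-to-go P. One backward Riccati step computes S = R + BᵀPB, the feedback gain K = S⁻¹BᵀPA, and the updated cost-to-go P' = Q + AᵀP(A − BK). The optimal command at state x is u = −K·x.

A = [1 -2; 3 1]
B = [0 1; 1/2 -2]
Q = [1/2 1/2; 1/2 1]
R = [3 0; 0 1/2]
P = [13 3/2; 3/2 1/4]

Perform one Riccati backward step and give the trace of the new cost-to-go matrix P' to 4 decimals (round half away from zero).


9.5824

BᵀP = [0.7500 0.1250; 10.0000 1.0000]
S = R + BᵀPB = [3 0; 0 1/2] + [0.0625 0.5000; 0.5000 8.0000] = [3.0625 0.5000; 0.5000 8.5000]
BᵀPA = [1.1250 -1.3750; 13.0000 -19.0000]
K = S⁻¹·BᵀPA = [0.1188 -0.0848; 1.5224 -2.2303]
A−BK = [-0.5224 0.2303; 5.9855 -3.4182]
AᵀP(A−BK) = [4.3248 -3.6606; -3.6606 3.7576]
P' = Q + AᵀP(A−BK) = [4.8248 -3.1606; -3.1606 4.7576]
tr(P') = 9.5824


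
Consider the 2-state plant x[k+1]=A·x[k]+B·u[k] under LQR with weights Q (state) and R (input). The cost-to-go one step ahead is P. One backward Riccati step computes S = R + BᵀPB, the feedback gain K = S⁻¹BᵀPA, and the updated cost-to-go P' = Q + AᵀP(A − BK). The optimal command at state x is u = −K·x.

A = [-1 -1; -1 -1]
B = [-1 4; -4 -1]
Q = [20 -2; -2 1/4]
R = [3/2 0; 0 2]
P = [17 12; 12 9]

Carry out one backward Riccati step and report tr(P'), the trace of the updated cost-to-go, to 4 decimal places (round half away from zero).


20.6326

BᵀP = [-65.0000 -48.0000; 56.0000 39.0000]
S = R + BᵀPB = [3/2 0; 0 2] + [257.0000 -212.0000; -212.0000 185.0000] = [258.5000 -212.0000; -212.0000 187.0000]
BᵀPA = [113.0000 113.0000; -95.0000 -95.0000]
K = S⁻¹·BᵀPA = [0.2919 0.2919; -0.1771 -0.1771]
A−BK = [0.0004 0.0004; -0.0097 -0.0097]
AᵀP(A−BK) = [0.1913 0.1913; 0.1913 0.1913]
P' = Q + AᵀP(A−BK) = [20.1913 -1.8087; -1.8087 0.4413]
tr(P') = 20.6326


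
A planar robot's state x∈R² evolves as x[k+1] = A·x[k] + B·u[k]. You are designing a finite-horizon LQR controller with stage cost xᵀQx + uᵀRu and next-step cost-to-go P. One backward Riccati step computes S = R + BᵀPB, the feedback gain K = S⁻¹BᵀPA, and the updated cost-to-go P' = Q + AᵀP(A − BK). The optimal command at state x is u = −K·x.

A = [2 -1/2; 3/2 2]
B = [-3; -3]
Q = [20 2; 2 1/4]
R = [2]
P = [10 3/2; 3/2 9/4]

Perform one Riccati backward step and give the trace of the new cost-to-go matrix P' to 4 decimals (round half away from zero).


BᵀP = [-34.5000 -11.2500]
S = R + BᵀPB = [2] + [137.2500] = [139.2500]
BᵀPA = [-85.8750 -5.2500]
K = S⁻¹·BᵀPA = [-0.6167 -0.0377]
A−BK = [0.1499 -0.6131; -0.3501 1.8869]
AᵀP(A−BK) = [1.1037 -1.6127; -1.6127 8.3021]
P' = Q + AᵀP(A−BK) = [21.1037 0.3873; 0.3873 8.5521]
tr(P') = 29.6557

29.6557


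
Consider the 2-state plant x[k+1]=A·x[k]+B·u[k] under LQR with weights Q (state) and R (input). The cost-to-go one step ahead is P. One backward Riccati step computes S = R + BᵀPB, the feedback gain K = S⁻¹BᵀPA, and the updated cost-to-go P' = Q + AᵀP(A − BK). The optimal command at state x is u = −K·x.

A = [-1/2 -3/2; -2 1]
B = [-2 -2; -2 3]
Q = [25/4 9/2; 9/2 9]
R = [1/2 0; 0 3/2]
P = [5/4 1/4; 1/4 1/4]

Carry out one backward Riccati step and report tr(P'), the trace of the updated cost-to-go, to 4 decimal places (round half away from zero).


BᵀP = [-3.0000 -1.0000; -1.7500 0.2500]
S = R + BᵀPB = [1/2 0; 0 3/2] + [8.0000 3.0000; 3.0000 4.2500] = [8.5000 3.0000; 3.0000 5.7500]
BᵀPA = [3.5000 3.5000; 0.3750 2.8750]
K = S⁻¹·BᵀPA = [0.4765 0.2884; -0.1834 0.3495]
A−BK = [0.0862 -0.2241; -0.4969 0.5282]
AᵀP(A−BK) = [0.2136 -0.0780; -0.0780 0.2982]
P' = Q + AᵀP(A−BK) = [6.4636 4.4220; 4.4220 9.2982]
tr(P') = 15.7618

15.7618


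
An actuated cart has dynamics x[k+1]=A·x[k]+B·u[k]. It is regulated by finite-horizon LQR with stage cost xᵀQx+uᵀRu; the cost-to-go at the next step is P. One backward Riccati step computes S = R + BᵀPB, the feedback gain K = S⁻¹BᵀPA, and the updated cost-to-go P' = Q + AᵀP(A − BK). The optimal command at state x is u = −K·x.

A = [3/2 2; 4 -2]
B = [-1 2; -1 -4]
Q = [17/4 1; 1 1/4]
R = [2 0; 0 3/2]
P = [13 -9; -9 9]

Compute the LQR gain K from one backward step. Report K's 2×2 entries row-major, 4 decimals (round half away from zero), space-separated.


-1.5280 -0.4413 -0.3960 0.6690

BᵀP = [-4.0000 0.0000; 62.0000 -54.0000]
S = R + BᵀPB = [2 0; 0 3/2] + [4.0000 -8.0000; -8.0000 340.0000] = [6.0000 -8.0000; -8.0000 341.5000]
BᵀPA = [-6.0000 -8.0000; -123.0000 232.0000]
K = S⁻¹·BᵀPA = [-1.5280 -0.4413; -0.3960 0.6690]
A−BK = [0.7640 0.2207; 0.8882 0.2348]
AᵀP(A−BK) = [7.3780 1.6413; 1.6413 1.2574]
P' = Q + AᵀP(A−BK) = [11.6280 2.6413; 2.6413 1.5074]
tr(P') = 13.1354


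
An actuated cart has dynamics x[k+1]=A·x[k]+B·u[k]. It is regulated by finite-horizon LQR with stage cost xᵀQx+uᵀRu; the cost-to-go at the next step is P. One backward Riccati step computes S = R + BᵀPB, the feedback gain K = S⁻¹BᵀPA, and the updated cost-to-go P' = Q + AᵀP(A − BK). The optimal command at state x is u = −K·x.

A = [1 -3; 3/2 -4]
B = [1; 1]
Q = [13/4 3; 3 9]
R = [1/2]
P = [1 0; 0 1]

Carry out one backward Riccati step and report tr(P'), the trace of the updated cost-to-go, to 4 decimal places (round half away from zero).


BᵀP = [1.0000 1.0000]
S = R + BᵀPB = [1/2] + [2.0000] = [2.5000]
BᵀPA = [2.5000 -7.0000]
K = S⁻¹·BᵀPA = [1.0000 -2.8000]
A−BK = [0.0000 -0.2000; 0.5000 -1.2000]
AᵀP(A−BK) = [0.7500 -2.0000; -2.0000 5.4000]
P' = Q + AᵀP(A−BK) = [4.0000 1.0000; 1.0000 14.4000]
tr(P') = 18.4000

18.4000


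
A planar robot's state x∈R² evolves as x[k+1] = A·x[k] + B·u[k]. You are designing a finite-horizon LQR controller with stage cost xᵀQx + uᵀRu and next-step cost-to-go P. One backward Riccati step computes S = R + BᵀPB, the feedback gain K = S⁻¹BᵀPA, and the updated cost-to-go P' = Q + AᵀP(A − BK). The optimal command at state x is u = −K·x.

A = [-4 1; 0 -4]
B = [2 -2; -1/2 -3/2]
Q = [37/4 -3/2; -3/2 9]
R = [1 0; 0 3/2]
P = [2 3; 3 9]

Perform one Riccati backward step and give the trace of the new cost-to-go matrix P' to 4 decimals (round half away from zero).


BᵀP = [2.5000 1.5000; -8.5000 -19.5000]
S = R + BᵀPB = [1 0; 0 3/2] + [4.2500 -7.2500; -7.2500 46.2500] = [5.2500 -7.2500; -7.2500 47.7500]
BᵀPA = [-10.0000 -3.5000; 34.0000 69.5000]
K = S⁻¹·BᵀPA = [-1.1659 1.6997; 0.5350 1.7136]
A−BK = [-0.5981 1.0278; 0.2196 -0.5798]
AᵀP(A−BK) = [2.1502 -1.2644; -1.2644 8.8562]
P' = Q + AᵀP(A−BK) = [11.4002 -2.7644; -2.7644 17.8562]
tr(P') = 29.2563

29.2563


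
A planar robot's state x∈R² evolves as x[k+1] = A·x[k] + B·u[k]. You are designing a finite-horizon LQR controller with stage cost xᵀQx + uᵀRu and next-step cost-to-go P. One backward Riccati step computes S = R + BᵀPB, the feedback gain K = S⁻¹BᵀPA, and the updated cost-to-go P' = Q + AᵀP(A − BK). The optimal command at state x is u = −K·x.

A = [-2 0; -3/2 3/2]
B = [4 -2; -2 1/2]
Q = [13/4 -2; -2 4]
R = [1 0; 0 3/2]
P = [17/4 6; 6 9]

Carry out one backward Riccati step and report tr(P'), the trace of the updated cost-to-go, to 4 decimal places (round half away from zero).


BᵀP = [5.0000 6.0000; -5.5000 -7.5000]
S = R + BᵀPB = [1 0; 0 3/2] + [8.0000 -7.0000; -7.0000 7.2500] = [9.0000 -7.0000; -7.0000 8.7500]
BᵀPA = [-19.0000 9.0000; 22.2500 -11.2500]
K = S⁻¹·BᵀPA = [-0.3529 0.0000; 2.2605 -1.2857]
A−BK = [3.9328 -2.5714; -3.3361 2.1429]
AᵀP(A−BK) = [16.2479 -9.6429; -9.6429 5.7857]
P' = Q + AᵀP(A−BK) = [19.4979 -11.6429; -11.6429 9.7857]
tr(P') = 29.2836

29.2836


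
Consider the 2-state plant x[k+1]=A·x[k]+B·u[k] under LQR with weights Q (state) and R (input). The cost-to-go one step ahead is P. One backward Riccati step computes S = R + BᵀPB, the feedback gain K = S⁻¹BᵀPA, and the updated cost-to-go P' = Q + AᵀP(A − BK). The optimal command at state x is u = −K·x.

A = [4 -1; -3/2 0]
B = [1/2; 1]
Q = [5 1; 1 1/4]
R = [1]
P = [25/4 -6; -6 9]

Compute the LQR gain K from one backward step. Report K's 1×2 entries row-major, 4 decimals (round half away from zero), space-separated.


-3.6854 0.5169

BᵀP = [-2.8750 6.0000]
S = R + BᵀPB = [1] + [4.5625] = [5.5625]
BᵀPA = [-20.5000 2.8750]
K = S⁻¹·BᵀPA = [-3.6854 0.5169]
A−BK = [5.8427 -1.2584; 2.1854 -0.5169]
AᵀP(A−BK) = [116.6994 -23.4045; -23.4045 4.7640]
P' = Q + AᵀP(A−BK) = [121.6994 -22.4045; -22.4045 5.0140]
tr(P') = 126.7135


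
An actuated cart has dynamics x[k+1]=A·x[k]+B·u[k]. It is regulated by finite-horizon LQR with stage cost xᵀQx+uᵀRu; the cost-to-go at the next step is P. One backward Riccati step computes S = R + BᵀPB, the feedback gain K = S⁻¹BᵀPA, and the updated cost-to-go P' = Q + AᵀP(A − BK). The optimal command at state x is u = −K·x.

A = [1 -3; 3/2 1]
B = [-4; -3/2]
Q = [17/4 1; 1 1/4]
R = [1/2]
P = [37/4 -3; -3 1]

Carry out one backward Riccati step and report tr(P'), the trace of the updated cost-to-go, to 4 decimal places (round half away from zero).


5.1580

BᵀP = [-32.5000 10.5000]
S = R + BᵀPB = [1/2] + [114.2500] = [114.7500]
BᵀPA = [-16.7500 108.0000]
K = S⁻¹·BᵀPA = [-0.1460 0.9412]
A−BK = [0.4161 0.7647; 1.2810 2.4118]
AᵀP(A−BK) = [0.0550 0.0147; 0.0147 0.6029]
P' = Q + AᵀP(A−BK) = [4.3050 1.0147; 1.0147 0.8529]
tr(P') = 5.1580
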